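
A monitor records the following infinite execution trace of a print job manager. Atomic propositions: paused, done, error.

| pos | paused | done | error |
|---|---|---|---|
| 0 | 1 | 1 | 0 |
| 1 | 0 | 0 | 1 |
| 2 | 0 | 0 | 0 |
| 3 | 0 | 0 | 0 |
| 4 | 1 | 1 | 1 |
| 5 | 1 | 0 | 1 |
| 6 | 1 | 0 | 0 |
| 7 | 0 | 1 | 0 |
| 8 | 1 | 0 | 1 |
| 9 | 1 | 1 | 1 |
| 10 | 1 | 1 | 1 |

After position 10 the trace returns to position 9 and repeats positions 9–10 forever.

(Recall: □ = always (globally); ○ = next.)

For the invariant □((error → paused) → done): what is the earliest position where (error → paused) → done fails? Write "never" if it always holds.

Check (error → paused) → done at each position in order: 0 ✓, 1 ✓.
At position 2 the labels are {}, so (error → paused) → done is false there. This is the first violation.

2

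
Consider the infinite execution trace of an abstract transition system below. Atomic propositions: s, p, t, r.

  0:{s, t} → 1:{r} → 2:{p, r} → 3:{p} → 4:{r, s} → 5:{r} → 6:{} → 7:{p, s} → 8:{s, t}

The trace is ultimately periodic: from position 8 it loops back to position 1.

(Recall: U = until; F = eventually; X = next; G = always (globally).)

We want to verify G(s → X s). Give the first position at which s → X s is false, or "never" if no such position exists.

0

At position 0 the labels are {s, t} and the next position 1 has {r}, so s → X s is false there. This is the first violation.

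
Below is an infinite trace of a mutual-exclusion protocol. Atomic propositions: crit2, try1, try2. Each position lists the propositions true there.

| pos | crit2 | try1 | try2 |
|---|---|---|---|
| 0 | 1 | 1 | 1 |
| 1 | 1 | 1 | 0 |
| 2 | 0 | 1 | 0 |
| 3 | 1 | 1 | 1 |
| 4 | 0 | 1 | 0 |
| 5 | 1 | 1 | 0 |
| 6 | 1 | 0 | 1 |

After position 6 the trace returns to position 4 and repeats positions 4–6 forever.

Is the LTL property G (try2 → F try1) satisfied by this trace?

Yes

try2 → F try1 holds at every position 0..6, and those are all positions ever visited, so G (try2 → F try1) holds.
Positions where try2 holds: 0, 3, 6.
Check F try1 at each: 0→ok, 3→ok, 6→ok.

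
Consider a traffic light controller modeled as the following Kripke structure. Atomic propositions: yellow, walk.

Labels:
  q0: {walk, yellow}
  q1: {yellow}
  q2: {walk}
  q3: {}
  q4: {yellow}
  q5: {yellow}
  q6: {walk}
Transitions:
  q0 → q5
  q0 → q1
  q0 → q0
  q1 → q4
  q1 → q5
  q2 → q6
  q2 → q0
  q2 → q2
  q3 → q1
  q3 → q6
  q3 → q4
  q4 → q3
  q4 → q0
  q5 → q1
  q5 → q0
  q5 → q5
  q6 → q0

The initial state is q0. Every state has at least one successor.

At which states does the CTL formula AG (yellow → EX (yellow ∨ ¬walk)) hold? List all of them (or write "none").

States satisfying yellow → EX (yellow ∨ ¬walk): {q0, q1, q2, q3, q4, q5, q6}.
States satisfying AG (yellow → EX (yellow ∨ ¬walk)): {q0, q1, q2, q3, q4, q5, q6}.

{q0, q1, q2, q3, q4, q5, q6}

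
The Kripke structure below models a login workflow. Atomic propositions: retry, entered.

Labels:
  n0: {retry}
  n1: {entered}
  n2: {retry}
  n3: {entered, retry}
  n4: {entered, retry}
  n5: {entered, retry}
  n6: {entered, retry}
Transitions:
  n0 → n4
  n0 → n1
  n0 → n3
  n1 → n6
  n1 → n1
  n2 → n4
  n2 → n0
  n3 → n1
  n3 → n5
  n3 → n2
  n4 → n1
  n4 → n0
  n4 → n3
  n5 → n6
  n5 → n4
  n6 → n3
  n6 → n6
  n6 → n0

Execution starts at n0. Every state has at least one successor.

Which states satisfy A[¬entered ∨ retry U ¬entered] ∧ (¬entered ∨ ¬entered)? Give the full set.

States satisfying ¬entered ∨ retry: {n0, n2, n3, n4, n5, n6}.
States satisfying ¬entered: {n0, n2}.
States satisfying A[¬entered ∨ retry U ¬entered]: {n0, n2}.
States satisfying ¬entered ∨ ¬entered: {n0, n2}.
States satisfying A[¬entered ∨ retry U ¬entered] ∧ (¬entered ∨ ¬entered): {n0, n2}.

{n0, n2}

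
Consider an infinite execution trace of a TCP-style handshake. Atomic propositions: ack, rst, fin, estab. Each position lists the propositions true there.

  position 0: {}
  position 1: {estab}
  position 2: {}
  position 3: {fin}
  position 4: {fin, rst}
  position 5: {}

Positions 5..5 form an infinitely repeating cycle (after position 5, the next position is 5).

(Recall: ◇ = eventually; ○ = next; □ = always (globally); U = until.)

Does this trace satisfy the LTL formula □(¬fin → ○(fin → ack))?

No

¬fin → ○(fin → ack) must hold at every position from 0 onward. It fails at position 2, so □(¬fin → ○(fin → ack)) is false.
Positions where ¬fin holds: 0, 1, 2, 5.
Check ○(fin → ack) at each: 0→ok, 1→ok, 2→fails, 5→ok.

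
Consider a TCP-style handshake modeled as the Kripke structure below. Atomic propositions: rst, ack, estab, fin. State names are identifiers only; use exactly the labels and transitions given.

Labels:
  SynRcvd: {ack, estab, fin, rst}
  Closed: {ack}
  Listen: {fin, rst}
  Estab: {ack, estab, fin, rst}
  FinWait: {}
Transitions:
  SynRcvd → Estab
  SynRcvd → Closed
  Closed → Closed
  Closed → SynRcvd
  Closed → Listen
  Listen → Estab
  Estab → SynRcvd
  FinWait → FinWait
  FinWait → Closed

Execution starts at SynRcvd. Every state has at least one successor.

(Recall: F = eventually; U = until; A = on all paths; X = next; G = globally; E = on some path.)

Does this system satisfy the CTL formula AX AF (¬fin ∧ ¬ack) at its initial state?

States satisfying AF (¬fin ∧ ¬ack): {FinWait}.
States satisfying AX AF (¬fin ∧ ¬ack): ∅.
SynRcvd ∉ Sat(AX AF (¬fin ∧ ¬ack)).

Violated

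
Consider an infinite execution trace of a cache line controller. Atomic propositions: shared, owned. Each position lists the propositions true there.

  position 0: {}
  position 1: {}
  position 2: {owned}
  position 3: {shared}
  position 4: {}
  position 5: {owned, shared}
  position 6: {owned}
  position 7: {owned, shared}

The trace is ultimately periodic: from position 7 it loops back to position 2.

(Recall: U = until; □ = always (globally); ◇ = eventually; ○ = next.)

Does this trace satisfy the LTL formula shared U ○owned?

Violated

Walking from position 0: at position 0, ○owned has not yet held and shared fails, so shared U ○owned is false.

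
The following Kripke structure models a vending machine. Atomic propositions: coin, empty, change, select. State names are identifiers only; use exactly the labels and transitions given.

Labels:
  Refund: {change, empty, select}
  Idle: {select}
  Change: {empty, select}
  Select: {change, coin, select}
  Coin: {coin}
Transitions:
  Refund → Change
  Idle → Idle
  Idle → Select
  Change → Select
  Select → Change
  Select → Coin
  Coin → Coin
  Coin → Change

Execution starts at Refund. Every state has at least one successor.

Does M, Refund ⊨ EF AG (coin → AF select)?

No

States satisfying AG (coin → AF select): ∅.
States satisfying EF AG (coin → AF select): ∅.
No suitable path/successor from Refund witnesses the formula.
Refund ∉ Sat(EF AG (coin → AF select)).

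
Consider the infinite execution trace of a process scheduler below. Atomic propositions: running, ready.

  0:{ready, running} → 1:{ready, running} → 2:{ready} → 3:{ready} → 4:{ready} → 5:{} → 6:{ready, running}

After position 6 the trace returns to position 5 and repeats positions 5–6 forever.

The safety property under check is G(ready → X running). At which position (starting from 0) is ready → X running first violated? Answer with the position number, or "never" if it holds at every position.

1

Check ready → X running at each position in order: 0 ✓.
At position 1 the labels are {ready, running} and the next position 2 has {ready}, so ready → X running is false there. This is the first violation.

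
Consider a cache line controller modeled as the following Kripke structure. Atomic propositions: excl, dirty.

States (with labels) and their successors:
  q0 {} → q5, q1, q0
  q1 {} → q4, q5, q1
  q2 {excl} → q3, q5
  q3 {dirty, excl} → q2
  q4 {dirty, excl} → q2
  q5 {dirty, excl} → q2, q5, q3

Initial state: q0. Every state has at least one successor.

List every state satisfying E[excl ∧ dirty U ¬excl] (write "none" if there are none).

States satisfying excl ∧ dirty: {q3, q4, q5}.
States satisfying ¬excl: {q0, q1}.
States satisfying E[excl ∧ dirty U ¬excl]: {q0, q1}.

{q0, q1}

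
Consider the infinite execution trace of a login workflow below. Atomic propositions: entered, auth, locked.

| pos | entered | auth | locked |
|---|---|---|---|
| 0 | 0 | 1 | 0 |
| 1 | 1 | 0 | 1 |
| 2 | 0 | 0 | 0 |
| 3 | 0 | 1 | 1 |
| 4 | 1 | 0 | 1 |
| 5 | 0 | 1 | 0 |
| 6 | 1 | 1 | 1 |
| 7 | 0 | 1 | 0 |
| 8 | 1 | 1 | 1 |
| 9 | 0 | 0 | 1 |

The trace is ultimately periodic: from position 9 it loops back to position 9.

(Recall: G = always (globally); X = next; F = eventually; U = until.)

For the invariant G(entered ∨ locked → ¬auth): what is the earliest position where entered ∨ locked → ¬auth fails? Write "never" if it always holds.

3

Check entered ∨ locked → ¬auth at each position in order: 0 ✓, 1 ✓, 2 ✓.
At position 3 the labels are {auth, locked}, so entered ∨ locked → ¬auth is false there. This is the first violation.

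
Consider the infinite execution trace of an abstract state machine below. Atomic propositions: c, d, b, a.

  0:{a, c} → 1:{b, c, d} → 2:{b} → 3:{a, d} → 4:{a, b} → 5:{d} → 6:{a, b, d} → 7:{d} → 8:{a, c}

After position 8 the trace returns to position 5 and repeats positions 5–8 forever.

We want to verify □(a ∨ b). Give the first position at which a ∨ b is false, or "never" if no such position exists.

Check a ∨ b at each position in order: 0 ✓, 1 ✓, 2 ✓, 3 ✓, 4 ✓.
At position 5 the labels are {d}, so a ∨ b is false there. This is the first violation.

5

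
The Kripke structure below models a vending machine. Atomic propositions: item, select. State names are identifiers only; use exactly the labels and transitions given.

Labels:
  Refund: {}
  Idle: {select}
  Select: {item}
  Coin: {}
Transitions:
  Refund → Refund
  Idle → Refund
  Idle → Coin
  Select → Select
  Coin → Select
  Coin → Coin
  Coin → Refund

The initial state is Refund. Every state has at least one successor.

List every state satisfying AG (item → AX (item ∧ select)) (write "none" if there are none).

States satisfying item → AX (item ∧ select): {Refund, Idle, Coin}.
States satisfying AG (item → AX (item ∧ select)): {Refund}.

{Refund}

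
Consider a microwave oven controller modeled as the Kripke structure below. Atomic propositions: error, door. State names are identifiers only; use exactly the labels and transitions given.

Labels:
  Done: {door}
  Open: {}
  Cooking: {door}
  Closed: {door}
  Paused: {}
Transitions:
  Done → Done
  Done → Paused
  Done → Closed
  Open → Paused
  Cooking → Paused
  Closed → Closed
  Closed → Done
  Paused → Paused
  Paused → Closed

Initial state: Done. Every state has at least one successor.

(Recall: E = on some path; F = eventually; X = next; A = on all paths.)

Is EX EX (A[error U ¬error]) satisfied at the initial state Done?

States satisfying EX (A[error U ¬error]): {Done, Open, Cooking, Closed, Paused}.
States satisfying EX EX (A[error U ¬error]): {Done, Open, Cooking, Closed, Paused}.
Done ∈ Sat(EX EX (A[error U ¬error])).

Yes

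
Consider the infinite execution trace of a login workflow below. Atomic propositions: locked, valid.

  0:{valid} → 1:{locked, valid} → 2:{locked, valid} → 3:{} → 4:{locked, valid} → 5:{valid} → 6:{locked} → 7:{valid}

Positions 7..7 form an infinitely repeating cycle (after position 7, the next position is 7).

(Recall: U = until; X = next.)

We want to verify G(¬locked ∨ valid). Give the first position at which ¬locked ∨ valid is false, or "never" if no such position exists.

6

Check ¬locked ∨ valid at each position in order: 0 ✓, 1 ✓, 2 ✓, 3 ✓, 4 ✓, 5 ✓.
At position 6 the labels are {locked}, so ¬locked ∨ valid is false there. This is the first violation.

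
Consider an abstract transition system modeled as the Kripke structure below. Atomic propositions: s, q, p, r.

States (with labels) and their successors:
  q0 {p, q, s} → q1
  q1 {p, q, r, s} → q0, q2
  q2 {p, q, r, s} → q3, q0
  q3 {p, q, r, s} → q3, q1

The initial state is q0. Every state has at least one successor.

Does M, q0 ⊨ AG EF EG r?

States satisfying EF EG r: {q0, q1, q2, q3}.
States satisfying AG EF EG r: {q0, q1, q2, q3}.
Every state reachable from q0 satisfies EF EG r.
q0 ∈ Sat(AG EF EG r).

Yes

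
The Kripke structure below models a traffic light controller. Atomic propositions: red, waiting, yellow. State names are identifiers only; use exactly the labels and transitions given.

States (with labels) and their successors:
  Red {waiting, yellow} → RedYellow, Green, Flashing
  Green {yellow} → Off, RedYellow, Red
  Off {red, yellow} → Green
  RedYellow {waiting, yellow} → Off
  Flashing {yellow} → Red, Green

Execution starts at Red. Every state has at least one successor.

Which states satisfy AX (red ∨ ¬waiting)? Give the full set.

States satisfying red ∨ ¬waiting: {Green, Off, Flashing}.
States satisfying AX (red ∨ ¬waiting): {Off, RedYellow}.

{Off, RedYellow}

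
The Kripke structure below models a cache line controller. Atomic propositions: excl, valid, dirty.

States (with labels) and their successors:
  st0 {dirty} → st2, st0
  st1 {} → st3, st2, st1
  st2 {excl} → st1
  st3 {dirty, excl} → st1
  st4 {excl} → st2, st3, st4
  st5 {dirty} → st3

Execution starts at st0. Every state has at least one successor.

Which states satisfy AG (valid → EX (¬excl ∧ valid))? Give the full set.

{st0, st1, st2, st3, st4, st5}

States satisfying valid → EX (¬excl ∧ valid): {st0, st1, st2, st3, st4, st5}.
States satisfying AG (valid → EX (¬excl ∧ valid)): {st0, st1, st2, st3, st4, st5}.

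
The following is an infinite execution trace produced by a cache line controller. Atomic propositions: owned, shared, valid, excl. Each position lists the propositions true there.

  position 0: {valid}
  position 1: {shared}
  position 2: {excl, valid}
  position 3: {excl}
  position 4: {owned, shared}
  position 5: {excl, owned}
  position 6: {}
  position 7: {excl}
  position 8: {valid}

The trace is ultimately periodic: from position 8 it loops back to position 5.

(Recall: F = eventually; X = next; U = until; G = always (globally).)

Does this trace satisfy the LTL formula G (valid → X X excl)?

valid → X X excl must hold at every position from 0 onward. It fails at position 2, so G (valid → X X excl) is false.
Positions where valid holds: 0, 2, 8.
Check X X excl at each: 0→ok, 2→fails, 8→fails.

No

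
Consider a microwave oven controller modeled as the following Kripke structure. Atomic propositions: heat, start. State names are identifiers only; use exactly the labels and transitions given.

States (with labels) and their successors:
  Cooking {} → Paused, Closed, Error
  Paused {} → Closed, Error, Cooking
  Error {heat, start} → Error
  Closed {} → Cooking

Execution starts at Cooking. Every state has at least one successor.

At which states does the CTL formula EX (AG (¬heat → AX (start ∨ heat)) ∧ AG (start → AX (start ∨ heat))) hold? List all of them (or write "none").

States satisfying EX (AG (¬heat → AX (start ∨ heat)) ∧ AG (start → AX (start ∨ heat))): {Cooking, Paused, Error}.

{Cooking, Paused, Error}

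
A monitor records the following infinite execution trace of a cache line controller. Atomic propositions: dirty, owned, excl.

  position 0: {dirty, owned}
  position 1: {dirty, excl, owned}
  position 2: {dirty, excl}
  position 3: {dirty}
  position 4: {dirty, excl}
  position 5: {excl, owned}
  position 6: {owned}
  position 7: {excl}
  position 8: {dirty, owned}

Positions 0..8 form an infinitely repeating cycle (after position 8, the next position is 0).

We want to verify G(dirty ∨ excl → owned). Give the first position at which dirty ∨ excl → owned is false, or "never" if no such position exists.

2

Check dirty ∨ excl → owned at each position in order: 0 ✓, 1 ✓.
At position 2 the labels are {dirty, excl}, so dirty ∨ excl → owned is false there. This is the first violation.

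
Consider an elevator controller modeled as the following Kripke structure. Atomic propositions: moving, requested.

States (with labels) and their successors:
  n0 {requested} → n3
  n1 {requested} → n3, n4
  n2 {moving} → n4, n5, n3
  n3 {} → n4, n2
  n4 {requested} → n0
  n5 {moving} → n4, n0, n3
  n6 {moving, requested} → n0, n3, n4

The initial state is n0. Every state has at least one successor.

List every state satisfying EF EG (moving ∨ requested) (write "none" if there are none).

States satisfying EG (moving ∨ requested): ∅.
States satisfying EF EG (moving ∨ requested): ∅.

none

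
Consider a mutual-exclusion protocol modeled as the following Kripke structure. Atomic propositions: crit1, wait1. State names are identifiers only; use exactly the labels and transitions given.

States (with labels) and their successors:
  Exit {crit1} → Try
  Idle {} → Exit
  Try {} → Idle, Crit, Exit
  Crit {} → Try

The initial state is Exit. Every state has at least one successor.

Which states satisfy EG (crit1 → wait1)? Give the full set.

States satisfying crit1 → wait1: {Idle, Try, Crit}.
States satisfying EG (crit1 → wait1): {Try, Crit}.

{Try, Crit}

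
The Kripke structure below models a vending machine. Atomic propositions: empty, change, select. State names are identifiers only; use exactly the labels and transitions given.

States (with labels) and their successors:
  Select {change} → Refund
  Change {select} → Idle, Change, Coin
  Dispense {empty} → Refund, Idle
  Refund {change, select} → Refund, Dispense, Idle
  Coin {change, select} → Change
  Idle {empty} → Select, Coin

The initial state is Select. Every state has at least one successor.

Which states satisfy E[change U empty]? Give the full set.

States satisfying change: {Select, Refund, Coin}.
States satisfying empty: {Dispense, Idle}.
States satisfying E[change U empty]: {Select, Dispense, Refund, Idle}.

{Select, Dispense, Refund, Idle}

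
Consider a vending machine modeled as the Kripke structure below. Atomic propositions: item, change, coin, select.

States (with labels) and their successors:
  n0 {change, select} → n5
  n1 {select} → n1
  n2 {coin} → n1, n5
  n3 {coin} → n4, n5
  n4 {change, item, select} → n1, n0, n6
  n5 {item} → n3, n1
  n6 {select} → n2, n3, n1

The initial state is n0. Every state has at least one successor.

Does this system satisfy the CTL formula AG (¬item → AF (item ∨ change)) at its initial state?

No

States satisfying ¬item → AF (item ∨ change): {n0, n3, n4, n5}.
States satisfying AG (¬item → AF (item ∨ change)): ∅.
n1 is reachable from n0 and violates ¬item → AF (item ∨ change), so AG fails at n0.
n0 ∉ Sat(AG (¬item → AF (item ∨ change))).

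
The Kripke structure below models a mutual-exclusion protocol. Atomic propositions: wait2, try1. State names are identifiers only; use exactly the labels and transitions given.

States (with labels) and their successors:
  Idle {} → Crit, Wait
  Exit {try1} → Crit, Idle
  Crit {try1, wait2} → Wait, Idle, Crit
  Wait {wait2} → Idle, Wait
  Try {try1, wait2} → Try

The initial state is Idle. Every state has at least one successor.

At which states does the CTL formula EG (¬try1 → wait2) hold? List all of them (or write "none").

{Exit, Crit, Wait, Try}

States satisfying ¬try1 → wait2: {Exit, Crit, Wait, Try}.
States satisfying EG (¬try1 → wait2): {Exit, Crit, Wait, Try}.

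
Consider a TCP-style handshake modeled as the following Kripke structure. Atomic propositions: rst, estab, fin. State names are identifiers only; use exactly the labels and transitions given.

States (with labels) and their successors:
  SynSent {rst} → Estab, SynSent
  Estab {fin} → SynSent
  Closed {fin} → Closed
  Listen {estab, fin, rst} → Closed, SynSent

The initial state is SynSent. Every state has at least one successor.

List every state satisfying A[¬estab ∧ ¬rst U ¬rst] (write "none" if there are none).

{Estab, Closed}

States satisfying ¬estab ∧ ¬rst: {Estab, Closed}.
States satisfying ¬rst: {Estab, Closed}.
States satisfying A[¬estab ∧ ¬rst U ¬rst]: {Estab, Closed}.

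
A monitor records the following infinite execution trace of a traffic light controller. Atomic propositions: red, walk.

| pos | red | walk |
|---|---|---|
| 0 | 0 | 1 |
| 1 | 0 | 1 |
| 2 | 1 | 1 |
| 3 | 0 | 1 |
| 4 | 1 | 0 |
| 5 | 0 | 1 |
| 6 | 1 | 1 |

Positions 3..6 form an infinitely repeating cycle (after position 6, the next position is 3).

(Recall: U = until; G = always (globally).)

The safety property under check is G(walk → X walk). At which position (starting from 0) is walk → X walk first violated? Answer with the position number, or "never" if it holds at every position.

Check walk → X walk at each position in order: 0 ✓, 1 ✓, 2 ✓.
At position 3 the labels are {walk} and the next position 4 has {red}, so walk → X walk is false there. This is the first violation.

3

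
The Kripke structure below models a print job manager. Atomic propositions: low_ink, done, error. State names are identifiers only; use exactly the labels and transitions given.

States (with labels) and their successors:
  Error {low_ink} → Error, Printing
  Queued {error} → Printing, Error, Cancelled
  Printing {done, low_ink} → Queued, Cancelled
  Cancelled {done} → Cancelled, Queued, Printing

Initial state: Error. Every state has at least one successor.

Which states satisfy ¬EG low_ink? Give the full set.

States satisfying low_ink: {Error, Printing}.
States satisfying EG low_ink: {Error}.
States satisfying ¬EG low_ink: {Queued, Printing, Cancelled}.

{Queued, Printing, Cancelled}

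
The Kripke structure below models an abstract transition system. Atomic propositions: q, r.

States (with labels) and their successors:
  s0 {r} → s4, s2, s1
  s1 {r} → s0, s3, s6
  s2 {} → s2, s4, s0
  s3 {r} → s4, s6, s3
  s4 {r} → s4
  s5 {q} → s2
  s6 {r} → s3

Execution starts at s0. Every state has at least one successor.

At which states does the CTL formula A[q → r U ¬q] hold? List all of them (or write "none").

States satisfying q → r: {s0, s1, s2, s3, s4, s6}.
States satisfying ¬q: {s0, s1, s2, s3, s4, s6}.
States satisfying A[q → r U ¬q]: {s0, s1, s2, s3, s4, s6}.

{s0, s1, s2, s3, s4, s6}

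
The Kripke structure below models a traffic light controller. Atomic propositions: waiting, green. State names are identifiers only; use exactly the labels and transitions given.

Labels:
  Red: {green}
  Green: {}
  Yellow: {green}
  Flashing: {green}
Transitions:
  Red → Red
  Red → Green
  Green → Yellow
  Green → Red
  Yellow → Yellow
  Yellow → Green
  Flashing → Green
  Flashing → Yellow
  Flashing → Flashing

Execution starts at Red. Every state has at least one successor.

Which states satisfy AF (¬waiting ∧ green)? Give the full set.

States satisfying ¬waiting ∧ green: {Red, Yellow, Flashing}.
States satisfying AF (¬waiting ∧ green): {Red, Green, Yellow, Flashing}.

{Red, Green, Yellow, Flashing}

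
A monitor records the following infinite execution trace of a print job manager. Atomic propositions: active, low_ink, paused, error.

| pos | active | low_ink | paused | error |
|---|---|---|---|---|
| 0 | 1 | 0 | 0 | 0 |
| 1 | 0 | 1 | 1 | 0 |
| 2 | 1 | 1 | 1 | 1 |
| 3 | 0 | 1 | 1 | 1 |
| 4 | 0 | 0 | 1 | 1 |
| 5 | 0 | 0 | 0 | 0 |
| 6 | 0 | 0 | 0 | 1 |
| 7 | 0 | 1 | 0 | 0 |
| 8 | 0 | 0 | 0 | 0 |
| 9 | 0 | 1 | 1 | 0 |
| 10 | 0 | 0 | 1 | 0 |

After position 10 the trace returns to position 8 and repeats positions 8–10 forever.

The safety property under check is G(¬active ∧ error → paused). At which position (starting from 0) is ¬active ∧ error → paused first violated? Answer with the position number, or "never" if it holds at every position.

6

Check ¬active ∧ error → paused at each position in order: 0 ✓, 1 ✓, 2 ✓, 3 ✓, 4 ✓, 5 ✓.
At position 6 the labels are {error}, so ¬active ∧ error → paused is false there. This is the first violation.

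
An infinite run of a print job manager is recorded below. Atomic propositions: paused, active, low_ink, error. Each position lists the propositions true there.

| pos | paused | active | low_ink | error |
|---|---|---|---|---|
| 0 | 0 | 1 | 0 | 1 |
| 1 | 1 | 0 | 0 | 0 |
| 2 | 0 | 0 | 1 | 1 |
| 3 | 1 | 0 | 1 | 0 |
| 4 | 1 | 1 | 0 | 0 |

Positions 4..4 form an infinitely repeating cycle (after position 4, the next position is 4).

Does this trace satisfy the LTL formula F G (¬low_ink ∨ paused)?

G (¬low_ink ∨ paused) holds at position 3, which is reachable from 0, so F G (¬low_ink ∨ paused) holds.

Satisfied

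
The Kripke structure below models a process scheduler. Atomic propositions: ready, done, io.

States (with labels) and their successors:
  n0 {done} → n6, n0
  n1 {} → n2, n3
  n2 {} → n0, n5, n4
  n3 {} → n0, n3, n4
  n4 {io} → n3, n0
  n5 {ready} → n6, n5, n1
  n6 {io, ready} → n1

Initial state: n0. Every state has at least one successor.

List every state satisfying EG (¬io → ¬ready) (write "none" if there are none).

{n0, n1, n2, n3, n4, n6}

States satisfying ¬io → ¬ready: {n0, n1, n2, n3, n4, n6}.
States satisfying EG (¬io → ¬ready): {n0, n1, n2, n3, n4, n6}.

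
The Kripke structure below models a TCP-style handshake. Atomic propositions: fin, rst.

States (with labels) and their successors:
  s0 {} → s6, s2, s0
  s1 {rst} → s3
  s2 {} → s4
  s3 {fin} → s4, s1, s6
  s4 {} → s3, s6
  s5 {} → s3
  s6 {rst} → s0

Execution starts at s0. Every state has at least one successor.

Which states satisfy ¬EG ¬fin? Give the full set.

States satisfying ¬fin: {s0, s1, s2, s4, s5, s6}.
States satisfying EG ¬fin: {s0, s2, s4, s6}.
States satisfying ¬EG ¬fin: {s1, s3, s5}.

{s1, s3, s5}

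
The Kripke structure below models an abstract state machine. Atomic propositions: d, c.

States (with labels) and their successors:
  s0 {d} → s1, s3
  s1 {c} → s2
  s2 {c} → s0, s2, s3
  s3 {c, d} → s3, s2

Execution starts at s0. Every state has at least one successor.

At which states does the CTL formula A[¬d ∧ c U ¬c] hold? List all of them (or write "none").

States satisfying ¬d ∧ c: {s1, s2}.
States satisfying ¬c: {s0}.
States satisfying A[¬d ∧ c U ¬c]: {s0}.

{s0}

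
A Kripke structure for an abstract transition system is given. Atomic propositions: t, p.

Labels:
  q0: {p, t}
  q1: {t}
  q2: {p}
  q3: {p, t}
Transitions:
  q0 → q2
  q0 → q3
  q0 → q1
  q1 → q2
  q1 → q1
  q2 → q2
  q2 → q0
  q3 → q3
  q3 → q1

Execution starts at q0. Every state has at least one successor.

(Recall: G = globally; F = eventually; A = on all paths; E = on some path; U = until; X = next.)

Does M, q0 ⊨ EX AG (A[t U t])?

States satisfying AG (A[t U t]): ∅.
States satisfying EX AG (A[t U t]): ∅.
No suitable path/successor from q0 witnesses the formula.
q0 ∉ Sat(EX AG (A[t U t])).

No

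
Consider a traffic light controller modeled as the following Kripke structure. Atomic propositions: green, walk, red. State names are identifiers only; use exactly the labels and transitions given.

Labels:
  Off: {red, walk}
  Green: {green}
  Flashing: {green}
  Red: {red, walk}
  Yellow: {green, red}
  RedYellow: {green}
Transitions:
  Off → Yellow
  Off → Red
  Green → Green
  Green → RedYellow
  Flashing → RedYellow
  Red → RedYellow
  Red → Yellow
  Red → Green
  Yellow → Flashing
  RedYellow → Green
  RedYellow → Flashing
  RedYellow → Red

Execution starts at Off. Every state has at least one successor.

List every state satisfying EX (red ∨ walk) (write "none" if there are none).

States satisfying red ∨ walk: {Off, Red, Yellow}.
States satisfying EX (red ∨ walk): {Off, Red, RedYellow}.

{Off, Red, RedYellow}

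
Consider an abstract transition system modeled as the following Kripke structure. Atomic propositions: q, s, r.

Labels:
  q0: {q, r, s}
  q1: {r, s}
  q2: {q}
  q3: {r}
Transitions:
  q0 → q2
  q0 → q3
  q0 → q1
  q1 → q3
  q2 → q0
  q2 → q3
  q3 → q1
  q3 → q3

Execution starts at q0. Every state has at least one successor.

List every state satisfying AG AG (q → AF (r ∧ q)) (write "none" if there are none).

States satisfying AG (q → AF (r ∧ q)): {q1, q3}.
States satisfying AG AG (q → AF (r ∧ q)): {q1, q3}.

{q1, q3}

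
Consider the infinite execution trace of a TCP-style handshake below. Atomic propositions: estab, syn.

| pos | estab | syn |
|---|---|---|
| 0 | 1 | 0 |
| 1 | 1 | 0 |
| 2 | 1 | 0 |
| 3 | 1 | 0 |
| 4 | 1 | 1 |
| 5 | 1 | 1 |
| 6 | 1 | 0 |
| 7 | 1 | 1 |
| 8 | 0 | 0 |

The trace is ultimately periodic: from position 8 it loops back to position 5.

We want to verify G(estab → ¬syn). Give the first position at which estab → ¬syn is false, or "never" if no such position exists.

4

Check estab → ¬syn at each position in order: 0 ✓, 1 ✓, 2 ✓, 3 ✓.
At position 4 the labels are {estab, syn}, so estab → ¬syn is false there. This is the first violation.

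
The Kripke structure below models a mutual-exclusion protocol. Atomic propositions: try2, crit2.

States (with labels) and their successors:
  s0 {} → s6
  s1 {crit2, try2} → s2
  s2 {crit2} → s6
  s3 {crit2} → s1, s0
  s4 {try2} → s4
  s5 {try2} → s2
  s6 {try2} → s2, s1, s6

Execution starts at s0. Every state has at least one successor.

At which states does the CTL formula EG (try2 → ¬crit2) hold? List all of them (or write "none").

States satisfying try2 → ¬crit2: {s0, s2, s3, s4, s5, s6}.
States satisfying EG (try2 → ¬crit2): {s0, s2, s3, s4, s5, s6}.

{s0, s2, s3, s4, s5, s6}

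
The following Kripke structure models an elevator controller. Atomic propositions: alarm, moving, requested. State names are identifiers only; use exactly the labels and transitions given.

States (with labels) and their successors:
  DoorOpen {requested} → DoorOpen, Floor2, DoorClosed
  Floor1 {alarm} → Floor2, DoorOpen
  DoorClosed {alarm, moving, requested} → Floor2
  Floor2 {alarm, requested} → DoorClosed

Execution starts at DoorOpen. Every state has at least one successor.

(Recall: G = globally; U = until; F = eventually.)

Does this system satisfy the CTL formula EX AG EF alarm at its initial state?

Holds

States satisfying AG EF alarm: {DoorOpen, Floor1, DoorClosed, Floor2}.
States satisfying EX AG EF alarm: {DoorOpen, Floor1, DoorClosed, Floor2}.
DoorOpen ∈ Sat(EX AG EF alarm).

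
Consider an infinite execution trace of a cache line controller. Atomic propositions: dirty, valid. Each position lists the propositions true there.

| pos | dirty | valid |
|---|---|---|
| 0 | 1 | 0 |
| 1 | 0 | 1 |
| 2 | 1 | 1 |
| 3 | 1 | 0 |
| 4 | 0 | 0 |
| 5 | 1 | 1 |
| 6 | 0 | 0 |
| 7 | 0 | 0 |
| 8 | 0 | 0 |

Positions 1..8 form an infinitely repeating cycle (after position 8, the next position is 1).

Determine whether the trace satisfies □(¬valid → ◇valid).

¬valid → ◇valid holds at every position 0..8, and those are all positions ever visited, so □(¬valid → ◇valid) holds.
Positions where ¬valid holds: 0, 3, 4, 6, 7, 8.
Check ◇valid at each: 0→ok, 3→ok, 4→ok, 6→ok, 7→ok, 8→ok.

Yes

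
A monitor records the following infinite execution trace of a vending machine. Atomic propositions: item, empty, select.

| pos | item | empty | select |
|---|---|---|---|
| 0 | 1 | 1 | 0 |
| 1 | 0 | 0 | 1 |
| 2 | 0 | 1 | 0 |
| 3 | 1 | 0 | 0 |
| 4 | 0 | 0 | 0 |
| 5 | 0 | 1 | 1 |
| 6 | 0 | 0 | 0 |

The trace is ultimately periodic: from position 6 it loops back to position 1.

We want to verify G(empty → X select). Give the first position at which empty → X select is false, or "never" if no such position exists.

2

Check empty → X select at each position in order: 0 ✓, 1 ✓.
At position 2 the labels are {empty} and the next position 3 has {item}, so empty → X select is false there. This is the first violation.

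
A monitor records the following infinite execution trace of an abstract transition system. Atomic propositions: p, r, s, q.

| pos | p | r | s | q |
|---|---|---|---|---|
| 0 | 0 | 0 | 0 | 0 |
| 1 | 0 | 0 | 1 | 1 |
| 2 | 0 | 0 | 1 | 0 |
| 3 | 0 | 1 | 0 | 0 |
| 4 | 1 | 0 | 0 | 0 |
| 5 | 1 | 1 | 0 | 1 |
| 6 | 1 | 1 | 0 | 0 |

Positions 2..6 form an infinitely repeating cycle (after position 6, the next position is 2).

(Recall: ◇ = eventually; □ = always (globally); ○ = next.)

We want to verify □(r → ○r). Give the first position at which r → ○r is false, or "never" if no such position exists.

Check r → ○r at each position in order: 0 ✓, 1 ✓, 2 ✓.
At position 3 the labels are {r} and the next position 4 has {p}, so r → ○r is false there. This is the first violation.

3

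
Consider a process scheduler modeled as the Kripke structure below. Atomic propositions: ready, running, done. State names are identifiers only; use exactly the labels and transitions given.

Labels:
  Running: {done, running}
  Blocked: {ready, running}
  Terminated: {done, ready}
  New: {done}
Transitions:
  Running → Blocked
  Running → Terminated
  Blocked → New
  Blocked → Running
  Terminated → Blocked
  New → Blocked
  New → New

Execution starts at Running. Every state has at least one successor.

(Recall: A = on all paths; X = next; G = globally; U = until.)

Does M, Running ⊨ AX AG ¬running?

No

States satisfying AG ¬running: ∅.
States satisfying AX AG ¬running: ∅.
Running ∉ Sat(AX AG ¬running).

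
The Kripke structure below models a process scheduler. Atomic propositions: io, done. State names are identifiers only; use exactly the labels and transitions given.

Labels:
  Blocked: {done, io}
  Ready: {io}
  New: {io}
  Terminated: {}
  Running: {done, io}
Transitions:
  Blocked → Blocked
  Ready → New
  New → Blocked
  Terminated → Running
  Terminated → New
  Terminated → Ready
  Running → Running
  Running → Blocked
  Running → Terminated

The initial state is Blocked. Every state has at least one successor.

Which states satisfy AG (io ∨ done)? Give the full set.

States satisfying io ∨ done: {Blocked, Ready, New, Running}.
States satisfying AG (io ∨ done): {Blocked, Ready, New}.

{Blocked, Ready, New}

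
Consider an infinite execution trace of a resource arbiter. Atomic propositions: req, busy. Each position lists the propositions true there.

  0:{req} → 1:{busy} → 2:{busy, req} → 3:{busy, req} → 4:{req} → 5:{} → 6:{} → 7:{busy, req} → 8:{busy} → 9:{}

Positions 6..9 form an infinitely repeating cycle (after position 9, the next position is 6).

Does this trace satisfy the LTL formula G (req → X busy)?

Does not hold

req → X busy must hold at every position from 0 onward. It fails at position 3, so G (req → X busy) is false.
Positions where req holds: 0, 2, 3, 4, 7.
Check X busy at each: 0→ok, 2→ok, 3→fails, 4→fails, 7→ok.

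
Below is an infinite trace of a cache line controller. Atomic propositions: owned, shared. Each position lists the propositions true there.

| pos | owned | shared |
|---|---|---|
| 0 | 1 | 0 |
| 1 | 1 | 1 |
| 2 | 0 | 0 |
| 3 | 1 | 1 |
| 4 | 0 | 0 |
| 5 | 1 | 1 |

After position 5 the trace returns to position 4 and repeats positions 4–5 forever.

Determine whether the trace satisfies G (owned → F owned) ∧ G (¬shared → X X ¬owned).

Holds

owned → F owned holds at every position 0..5, and those are all positions ever visited, so G (owned → F owned) holds.
Positions where owned holds: 0, 1, 3, 5.
Check F owned at each: 0→ok, 1→ok, 3→ok, 5→ok.
¬shared → X X ¬owned holds at every position 0..5, and those are all positions ever visited, so G (¬shared → X X ¬owned) holds.
Positions where ¬shared holds: 0, 2, 4.
Check X X ¬owned at each: 0→ok, 2→ok, 4→ok.
At position 0: G (owned → F owned) is true; G (¬shared → X X ¬owned) is true; so G (owned → F owned) ∧ G (¬shared → X X ¬owned) is true.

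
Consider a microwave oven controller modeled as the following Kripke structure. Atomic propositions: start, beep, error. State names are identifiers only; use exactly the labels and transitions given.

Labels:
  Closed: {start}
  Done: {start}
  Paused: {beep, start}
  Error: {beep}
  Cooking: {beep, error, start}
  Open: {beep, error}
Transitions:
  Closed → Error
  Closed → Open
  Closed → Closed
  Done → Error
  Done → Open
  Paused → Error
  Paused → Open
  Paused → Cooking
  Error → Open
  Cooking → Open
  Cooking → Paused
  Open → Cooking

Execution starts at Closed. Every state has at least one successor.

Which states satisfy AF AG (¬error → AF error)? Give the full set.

States satisfying AG (¬error → AF error): {Done, Paused, Error, Cooking, Open}.
States satisfying AF AG (¬error → AF error): {Done, Paused, Error, Cooking, Open}.

{Done, Paused, Error, Cooking, Open}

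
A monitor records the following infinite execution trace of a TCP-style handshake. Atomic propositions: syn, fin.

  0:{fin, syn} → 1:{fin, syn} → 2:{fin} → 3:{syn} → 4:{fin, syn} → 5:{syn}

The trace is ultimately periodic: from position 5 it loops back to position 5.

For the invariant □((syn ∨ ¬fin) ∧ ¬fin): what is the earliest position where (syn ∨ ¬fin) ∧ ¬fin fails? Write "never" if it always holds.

0

At position 0 the labels are {fin, syn}, so (syn ∨ ¬fin) ∧ ¬fin is false there. This is the first violation.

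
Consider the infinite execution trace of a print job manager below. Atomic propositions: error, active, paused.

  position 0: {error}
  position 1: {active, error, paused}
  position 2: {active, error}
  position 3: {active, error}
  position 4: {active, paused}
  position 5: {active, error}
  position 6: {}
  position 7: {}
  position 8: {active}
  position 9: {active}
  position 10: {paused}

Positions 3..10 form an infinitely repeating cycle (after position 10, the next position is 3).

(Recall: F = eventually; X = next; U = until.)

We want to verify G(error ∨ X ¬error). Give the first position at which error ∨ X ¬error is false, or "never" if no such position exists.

4

Check error ∨ X ¬error at each position in order: 0 ✓, 1 ✓, 2 ✓, 3 ✓.
At position 4 the labels are {active, paused} and the next position 5 has {active, error}, so error ∨ X ¬error is false there. This is the first violation.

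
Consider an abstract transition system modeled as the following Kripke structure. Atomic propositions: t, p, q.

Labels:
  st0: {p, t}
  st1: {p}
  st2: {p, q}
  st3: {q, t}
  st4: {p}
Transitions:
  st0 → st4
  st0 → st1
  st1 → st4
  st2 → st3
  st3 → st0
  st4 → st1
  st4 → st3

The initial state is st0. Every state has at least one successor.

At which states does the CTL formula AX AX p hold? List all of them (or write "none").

States satisfying AX p: {st0, st1, st3}.
States satisfying AX AX p: {st2, st3, st4}.

{st2, st3, st4}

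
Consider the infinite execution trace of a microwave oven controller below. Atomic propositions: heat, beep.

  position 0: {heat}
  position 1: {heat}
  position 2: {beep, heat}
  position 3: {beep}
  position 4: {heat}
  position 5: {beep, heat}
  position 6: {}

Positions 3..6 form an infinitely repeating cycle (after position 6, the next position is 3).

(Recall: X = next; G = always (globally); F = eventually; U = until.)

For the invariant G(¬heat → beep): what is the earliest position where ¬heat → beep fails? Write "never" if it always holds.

Check ¬heat → beep at each position in order: 0 ✓, 1 ✓, 2 ✓, 3 ✓, 4 ✓, 5 ✓.
At position 6 the labels are {}, so ¬heat → beep is false there. This is the first violation.

6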